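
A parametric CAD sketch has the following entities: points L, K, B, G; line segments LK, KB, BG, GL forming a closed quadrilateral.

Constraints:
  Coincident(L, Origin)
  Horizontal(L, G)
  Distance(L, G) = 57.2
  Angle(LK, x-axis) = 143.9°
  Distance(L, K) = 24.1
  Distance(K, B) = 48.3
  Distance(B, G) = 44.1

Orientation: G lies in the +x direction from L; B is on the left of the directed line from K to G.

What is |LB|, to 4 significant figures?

40.33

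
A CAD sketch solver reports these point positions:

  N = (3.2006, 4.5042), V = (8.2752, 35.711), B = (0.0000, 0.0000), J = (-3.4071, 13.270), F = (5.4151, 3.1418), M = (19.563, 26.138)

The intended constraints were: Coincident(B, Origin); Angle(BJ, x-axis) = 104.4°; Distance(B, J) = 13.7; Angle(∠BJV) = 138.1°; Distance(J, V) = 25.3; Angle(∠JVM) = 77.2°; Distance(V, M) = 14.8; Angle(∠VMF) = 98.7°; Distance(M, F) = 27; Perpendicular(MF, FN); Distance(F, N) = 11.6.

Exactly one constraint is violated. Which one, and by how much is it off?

Distance(F, N) = 11.6 — off by 9.00.

B = (0.00, 0.00) ✓; BJ at 104.4° ✓; |BJ| = 13.70 ✓; ∠BJV = 138.1° ✓; |JV| = 25.30 ✓; ∠JVM = 77.20° ✓; |VM| = 14.80 ✓; ∠VMF = 98.70° ✓; |MF| = 27.00 ✓; ∠(MF, FN) = 90.00° ✓; |FN| = 2.600 ✗.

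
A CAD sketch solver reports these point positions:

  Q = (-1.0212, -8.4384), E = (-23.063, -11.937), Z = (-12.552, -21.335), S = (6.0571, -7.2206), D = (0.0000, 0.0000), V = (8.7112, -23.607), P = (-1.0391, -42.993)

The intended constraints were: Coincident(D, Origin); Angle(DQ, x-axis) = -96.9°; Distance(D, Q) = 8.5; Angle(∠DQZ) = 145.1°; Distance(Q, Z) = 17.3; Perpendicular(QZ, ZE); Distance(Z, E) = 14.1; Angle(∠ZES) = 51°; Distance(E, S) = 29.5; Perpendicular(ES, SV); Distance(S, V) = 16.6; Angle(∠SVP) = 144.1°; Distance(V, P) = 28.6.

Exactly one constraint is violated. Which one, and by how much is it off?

Distance(V, P) = 28.6 — off by 6.90.

D = (0.00, 0.00) ✓; DQ at -96.90° ✓; |DQ| = 8.500 ✓; ∠DQZ = 145.1° ✓; |QZ| = 17.30 ✓; ∠(QZ, ZE) = 90.00° ✓; |ZE| = 14.10 ✓; ∠ZES = 51.00° ✓; |ES| = 29.50 ✓; ∠(ES, SV) = 90.00° ✓; |SV| = 16.60 ✓; ∠SVP = 144.1° ✓; |VP| = 21.70 ✗.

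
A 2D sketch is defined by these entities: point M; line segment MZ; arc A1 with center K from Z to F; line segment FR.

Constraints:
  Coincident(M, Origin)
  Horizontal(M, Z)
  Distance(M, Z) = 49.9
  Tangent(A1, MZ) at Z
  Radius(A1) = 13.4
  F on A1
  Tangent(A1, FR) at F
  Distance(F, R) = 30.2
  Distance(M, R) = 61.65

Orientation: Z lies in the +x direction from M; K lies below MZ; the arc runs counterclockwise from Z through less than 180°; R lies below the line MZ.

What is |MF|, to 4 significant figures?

39.88

M is at the origin; MZ is horizontal with |MZ| = 49.9 and Z on the +x side, so Z = (49.90, 0.000). Since A1 is tangent to MZ there, KZ ⟂ MZ, so K = Z + (0, -13.4) = (49.90, -13.40). Since KF ⟂ FR (tangency), |KR| = √(13.4² + 30.2²) = 33.04 regardless of where F sits on A1. So R lies on both circle(M, 61.65) and circle(K, 33.04); the below-MZ intersection is R = (41.70, -45.41). F is the foot of the tangent from R: F = (36.69, -15.63).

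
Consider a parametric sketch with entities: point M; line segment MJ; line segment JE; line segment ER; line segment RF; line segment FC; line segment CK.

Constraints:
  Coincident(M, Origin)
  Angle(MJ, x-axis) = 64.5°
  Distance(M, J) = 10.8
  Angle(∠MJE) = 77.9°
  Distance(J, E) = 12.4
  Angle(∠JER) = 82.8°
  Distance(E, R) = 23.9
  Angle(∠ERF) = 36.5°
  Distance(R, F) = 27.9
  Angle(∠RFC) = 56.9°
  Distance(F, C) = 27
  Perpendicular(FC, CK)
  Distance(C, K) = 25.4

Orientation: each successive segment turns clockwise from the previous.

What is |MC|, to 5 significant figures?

22.482

∠ERF = 36.5° gives RF at 81.700° from the x-axis; with |RF| = 27.9, F = (1.6607, 12.831). ∠RFC = 56.9° gives FC at -41.400° from the x-axis; with |FC| = 27.0, C = (21.914, -5.0243). Then |MC| = |C − M| = 22.482.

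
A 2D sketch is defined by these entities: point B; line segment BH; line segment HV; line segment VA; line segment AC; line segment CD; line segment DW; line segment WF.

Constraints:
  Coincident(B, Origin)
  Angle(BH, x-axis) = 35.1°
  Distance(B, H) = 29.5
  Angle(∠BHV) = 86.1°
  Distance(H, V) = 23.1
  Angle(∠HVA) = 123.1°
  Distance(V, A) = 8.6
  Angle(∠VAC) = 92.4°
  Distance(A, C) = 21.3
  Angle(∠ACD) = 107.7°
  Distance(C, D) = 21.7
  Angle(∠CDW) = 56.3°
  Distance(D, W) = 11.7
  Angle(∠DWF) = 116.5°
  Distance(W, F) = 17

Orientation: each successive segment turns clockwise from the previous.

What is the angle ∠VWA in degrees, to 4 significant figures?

18.84°

B is at the origin; BH runs at 35.1° with length 29.5, so H = (24.14, 16.96). ∠BHV = 86.1° gives HV at -58.80° from the x-axis; with |HV| = 23.1, V = (36.10, -2.796). ∠HVA = 123.1° gives VA at -115.7° from the x-axis; with |VA| = 8.6, A = (32.37, -10.55). ∠VAC = 92.4° gives AC at 156.7° from the x-axis; with |AC| = 21.3, C = (12.81, -2.120). ∠ACD = 107.7° gives CD at 84.40° from the x-axis; with |CD| = 21.7, D = (14.93, 19.48). ∠CDW = 56.3° gives DW at -39.30° from the x-axis; with |DW| = 11.7, W = (23.98, 12.07). Then cos ∠VWA = WV·WA / (|WV||WA|), giving 18.84°.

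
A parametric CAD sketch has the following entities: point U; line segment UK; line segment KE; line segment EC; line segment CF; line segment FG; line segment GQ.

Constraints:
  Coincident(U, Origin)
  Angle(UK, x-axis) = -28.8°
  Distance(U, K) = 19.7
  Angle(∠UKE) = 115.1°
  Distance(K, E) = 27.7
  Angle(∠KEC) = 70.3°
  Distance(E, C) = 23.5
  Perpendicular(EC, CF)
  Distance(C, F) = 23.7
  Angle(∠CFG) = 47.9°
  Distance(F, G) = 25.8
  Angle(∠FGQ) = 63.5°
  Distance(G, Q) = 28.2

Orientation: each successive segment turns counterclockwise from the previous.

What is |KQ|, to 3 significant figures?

36.7

U is at the origin; UK runs at -28.8° with length 19.7, so K = (17.3, -9.49). ∠UKE = 115.1° gives KE at 36.1° from the x-axis; with |KE| = 27.7, E = (39.6, 6.83). ∠KEC = 70.3° gives EC at 146° from the x-axis; with |EC| = 23.5, C = (20.2, 20.0). The perpendicularity gives CF at right angles to EC, so CF runs at -124°; with |CF| = 23.7, F = (6.89, 0.437). ∠CFG = 47.9° gives FG at 7.90° from the x-axis; with |FG| = 25.8, G = (32.4, 3.98). ∠FGQ = 63.5° gives GQ at 124° from the x-axis; with |GQ| = 28.2, Q = (16.5, 27.3). Then |KQ| = |Q − K| = 36.7.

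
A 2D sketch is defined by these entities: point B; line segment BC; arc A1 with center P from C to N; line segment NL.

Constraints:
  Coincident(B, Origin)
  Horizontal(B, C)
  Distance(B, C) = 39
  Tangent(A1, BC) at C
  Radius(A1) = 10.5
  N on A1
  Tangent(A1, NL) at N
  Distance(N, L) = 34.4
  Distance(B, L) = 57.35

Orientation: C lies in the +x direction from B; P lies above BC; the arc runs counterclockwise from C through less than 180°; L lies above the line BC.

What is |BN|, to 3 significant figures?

50.8

Checks: |PN| = 10.50 ✓; ∠(PN, NL) = 90.00° ✓; |NL| = 34.40 ✓; |BL| = 57.35 ✓.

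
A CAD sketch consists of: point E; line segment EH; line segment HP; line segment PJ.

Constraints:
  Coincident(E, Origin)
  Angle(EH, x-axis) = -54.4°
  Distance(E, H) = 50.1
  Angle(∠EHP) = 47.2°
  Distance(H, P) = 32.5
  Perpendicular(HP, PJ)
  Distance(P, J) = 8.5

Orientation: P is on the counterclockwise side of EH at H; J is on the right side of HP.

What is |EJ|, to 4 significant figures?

45.29

E is at the origin; EH runs at -54.4° with length 50.1, so H = 50.1·(cos -54.4°, sin -54.4°) = (29.16, -40.74). ∠EHP = 47.2°, so HP runs at -54.4° + (180° − 47.2°) = 78.40° from the x-axis; with |HP| = 32.5, P = H + 32.5·(cos 78.40°, sin 78.40°) = (35.70, -8.900). The perpendicularity gives PJ at right angles to HP; with |PJ| = 8.5 on the right of HP, J = P + 8.5·(0.9796, -0.2011) = (44.03, -10.61). Then |EJ| = |J − E| = 45.29.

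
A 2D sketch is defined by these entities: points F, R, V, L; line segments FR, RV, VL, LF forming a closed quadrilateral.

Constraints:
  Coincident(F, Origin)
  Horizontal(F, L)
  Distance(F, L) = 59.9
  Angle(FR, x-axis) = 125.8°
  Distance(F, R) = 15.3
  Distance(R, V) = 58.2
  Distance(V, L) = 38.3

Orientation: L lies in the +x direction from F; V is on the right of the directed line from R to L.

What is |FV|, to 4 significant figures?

43.27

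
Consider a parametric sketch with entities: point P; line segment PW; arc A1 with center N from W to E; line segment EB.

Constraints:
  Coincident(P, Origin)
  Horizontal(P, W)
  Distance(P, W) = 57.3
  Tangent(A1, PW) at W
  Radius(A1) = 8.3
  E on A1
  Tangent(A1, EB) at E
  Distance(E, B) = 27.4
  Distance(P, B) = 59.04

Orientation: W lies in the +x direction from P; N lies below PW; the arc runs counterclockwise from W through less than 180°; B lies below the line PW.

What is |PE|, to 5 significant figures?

49.634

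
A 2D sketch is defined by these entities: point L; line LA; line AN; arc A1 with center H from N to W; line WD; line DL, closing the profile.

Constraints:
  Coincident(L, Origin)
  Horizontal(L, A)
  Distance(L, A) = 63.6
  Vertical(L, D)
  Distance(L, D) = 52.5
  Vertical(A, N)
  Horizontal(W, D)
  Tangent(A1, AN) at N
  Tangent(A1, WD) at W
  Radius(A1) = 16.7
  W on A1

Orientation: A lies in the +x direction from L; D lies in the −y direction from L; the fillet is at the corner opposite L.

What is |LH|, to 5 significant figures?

59.002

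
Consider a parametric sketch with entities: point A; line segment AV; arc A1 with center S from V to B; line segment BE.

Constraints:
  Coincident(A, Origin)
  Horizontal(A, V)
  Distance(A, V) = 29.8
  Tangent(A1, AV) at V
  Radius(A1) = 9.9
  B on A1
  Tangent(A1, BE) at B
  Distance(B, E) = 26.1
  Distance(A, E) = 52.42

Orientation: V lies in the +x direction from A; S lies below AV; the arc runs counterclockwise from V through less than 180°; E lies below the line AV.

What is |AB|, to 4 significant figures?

26.95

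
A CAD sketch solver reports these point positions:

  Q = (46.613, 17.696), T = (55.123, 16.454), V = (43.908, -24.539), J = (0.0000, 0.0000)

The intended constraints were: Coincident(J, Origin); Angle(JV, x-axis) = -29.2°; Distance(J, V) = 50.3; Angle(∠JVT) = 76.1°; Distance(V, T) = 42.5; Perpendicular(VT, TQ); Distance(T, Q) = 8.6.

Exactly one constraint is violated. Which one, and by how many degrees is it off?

Perpendicular(VT, TQ) — off by 7.00°.

J = (0.00, 0.00) ✓; JV at -29.20° ✓; |JV| = 50.30 ✓; ∠JVT = 76.10° ✓; |VT| = 42.50 ✓; ∠(VT, TQ) = 97.00° ✗; |TQ| = 8.600 ✓.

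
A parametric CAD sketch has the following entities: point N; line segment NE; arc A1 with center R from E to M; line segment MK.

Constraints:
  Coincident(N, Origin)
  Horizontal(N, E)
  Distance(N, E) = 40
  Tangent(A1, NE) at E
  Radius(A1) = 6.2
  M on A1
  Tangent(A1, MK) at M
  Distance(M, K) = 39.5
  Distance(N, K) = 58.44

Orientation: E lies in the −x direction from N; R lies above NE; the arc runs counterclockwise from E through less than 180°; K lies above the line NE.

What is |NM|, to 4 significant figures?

34.44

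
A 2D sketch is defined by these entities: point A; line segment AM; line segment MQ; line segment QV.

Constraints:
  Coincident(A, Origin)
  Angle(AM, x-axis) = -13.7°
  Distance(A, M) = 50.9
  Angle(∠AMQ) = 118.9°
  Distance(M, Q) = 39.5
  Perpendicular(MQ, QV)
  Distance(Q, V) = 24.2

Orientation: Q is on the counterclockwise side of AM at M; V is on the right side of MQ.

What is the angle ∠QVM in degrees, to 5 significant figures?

58.506°

A is at the origin; AM runs at -13.7° with length 50.9, so M = 50.9·(cos -13.7°, sin -13.7°) = (49.452, -12.055). ∠AMQ = 118.9°, so MQ runs at -13.7° + (180° − 118.9°) = 47.400° from the x-axis; with |MQ| = 39.5, Q = M + 39.5·(cos 47.400°, sin 47.400°) = (76.188, 17.021). MQ is perpendicular to QV; with |QV| = 24.2 on the right of MQ, V = Q + 24.2·(0.73610, -0.67688) = (94.002, 0.64037). Then cos ∠QVM = VQ·VM / (|VQ||VM|), giving 58.506°.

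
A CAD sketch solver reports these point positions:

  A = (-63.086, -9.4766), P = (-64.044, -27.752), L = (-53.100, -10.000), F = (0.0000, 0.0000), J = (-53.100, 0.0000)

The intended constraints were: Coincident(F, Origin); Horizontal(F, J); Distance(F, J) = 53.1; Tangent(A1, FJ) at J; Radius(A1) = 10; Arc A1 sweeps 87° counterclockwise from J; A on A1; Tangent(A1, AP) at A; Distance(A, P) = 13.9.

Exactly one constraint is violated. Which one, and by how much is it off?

Distance(A, P) = 13.9 — off by 4.40.

F = (0.00, 0.00) ✓; F.y = 0.00, J.y = 0.00 ✓; |FJ| = 53.10 ✓; ∠(LJ, JF) = 90.00° ✓; |LJ| = 10.00 ✓; bearing(L→A) − bearing(L→J) = 87.00° ✓; |LA| = 10.00 ✓; ∠(LA, AP) = 90.00° ✓; |AP| = 18.30 ✗.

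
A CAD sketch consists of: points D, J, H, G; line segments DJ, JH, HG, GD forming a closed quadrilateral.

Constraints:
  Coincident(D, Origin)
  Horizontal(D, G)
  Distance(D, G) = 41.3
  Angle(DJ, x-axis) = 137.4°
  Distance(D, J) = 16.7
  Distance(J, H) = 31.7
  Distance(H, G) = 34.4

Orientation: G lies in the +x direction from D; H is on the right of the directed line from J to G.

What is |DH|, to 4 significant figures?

15.13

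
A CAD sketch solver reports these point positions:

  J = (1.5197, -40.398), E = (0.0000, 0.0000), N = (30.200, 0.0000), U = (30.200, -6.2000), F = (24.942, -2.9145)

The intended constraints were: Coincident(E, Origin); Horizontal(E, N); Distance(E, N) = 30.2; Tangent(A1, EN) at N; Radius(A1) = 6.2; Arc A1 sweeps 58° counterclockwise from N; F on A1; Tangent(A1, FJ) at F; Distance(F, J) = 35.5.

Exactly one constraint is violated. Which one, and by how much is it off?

Distance(F, J) = 35.5 — off by 8.70.

E = (0.00, 0.00) ✓; E.y = 0.00, N.y = 0.00 ✓; |EN| = 30.20 ✓; ∠(UN, NE) = 90.00° ✓; |UN| = 6.200 ✓; bearing(U→F) − bearing(U→N) = 58.00° ✓; |UF| = 6.200 ✓; ∠(UF, FJ) = 90.00° ✓; |FJ| = 44.20 ✗.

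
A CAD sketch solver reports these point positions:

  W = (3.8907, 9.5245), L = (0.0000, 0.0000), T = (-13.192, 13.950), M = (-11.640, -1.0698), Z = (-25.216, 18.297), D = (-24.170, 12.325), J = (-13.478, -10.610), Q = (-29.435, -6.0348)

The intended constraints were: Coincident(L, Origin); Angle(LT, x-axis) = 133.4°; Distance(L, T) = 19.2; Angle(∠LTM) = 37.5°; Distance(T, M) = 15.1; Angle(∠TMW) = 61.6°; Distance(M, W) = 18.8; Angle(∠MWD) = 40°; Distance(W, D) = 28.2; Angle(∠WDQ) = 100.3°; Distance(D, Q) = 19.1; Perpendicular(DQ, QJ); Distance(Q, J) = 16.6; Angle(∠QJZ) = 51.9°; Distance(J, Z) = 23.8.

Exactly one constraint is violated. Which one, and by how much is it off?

Distance(J, Z) = 23.8 — off by 7.40.

L = (0.00, 0.00) ✓; LT at 133.4° ✓; |LT| = 19.20 ✓; ∠LTM = 37.50° ✓; |TM| = 15.10 ✓; ∠TMW = 61.60° ✓; |MW| = 18.80 ✓; ∠MWD = 40.00° ✓; |WD| = 28.20 ✓; ∠WDQ = 100.3° ✓; |DQ| = 19.10 ✓; ∠(DQ, QJ) = 90.00° ✓; |QJ| = 16.60 ✓; ∠QJZ = 51.90° ✓; |JZ| = 31.20 ✗.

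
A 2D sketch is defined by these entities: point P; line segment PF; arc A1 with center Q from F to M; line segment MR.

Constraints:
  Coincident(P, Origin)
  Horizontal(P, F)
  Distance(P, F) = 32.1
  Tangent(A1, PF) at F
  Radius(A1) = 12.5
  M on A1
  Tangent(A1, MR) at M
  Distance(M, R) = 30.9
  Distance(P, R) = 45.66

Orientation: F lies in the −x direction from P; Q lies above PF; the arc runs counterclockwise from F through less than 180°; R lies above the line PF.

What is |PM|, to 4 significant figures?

22.76

Checks: |QF| = 12.50 ✓; |QM| = 12.50 ✓; ∠(QM, MR) = 90.00° ✓; |MR| = 30.90 ✓; |PR| = 45.66 ✓.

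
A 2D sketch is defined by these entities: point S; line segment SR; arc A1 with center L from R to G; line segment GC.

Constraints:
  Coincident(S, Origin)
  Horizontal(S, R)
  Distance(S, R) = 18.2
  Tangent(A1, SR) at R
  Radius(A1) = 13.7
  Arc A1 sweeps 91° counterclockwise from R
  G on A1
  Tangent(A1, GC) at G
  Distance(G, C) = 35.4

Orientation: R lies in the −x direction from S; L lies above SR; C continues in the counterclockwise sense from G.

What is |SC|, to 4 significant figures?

49.60

S is at the origin; SR is horizontal with |SR| = 18.2 and R on the −x side, so R = (-18.20, 0.000). Since A1 is tangent to SR there, LR ⟂ SR, so L = R + (0, 13.7) = (-18.20, 13.70). On A1, R sits at bearing -90° from L; a 91° counterclockwise sweep puts G at bearing 1°, so G = L + 13.7·(cos 1°, sin 1°) = (-4.502, 13.94). Since A1 is tangent to GC there, LG ⟂ GC, so GC runs along (−sin 1°, cos 1°); with |GC| = 35.4, C = (-5.120, 49.33). Then |SC| = |C − S| = 49.60.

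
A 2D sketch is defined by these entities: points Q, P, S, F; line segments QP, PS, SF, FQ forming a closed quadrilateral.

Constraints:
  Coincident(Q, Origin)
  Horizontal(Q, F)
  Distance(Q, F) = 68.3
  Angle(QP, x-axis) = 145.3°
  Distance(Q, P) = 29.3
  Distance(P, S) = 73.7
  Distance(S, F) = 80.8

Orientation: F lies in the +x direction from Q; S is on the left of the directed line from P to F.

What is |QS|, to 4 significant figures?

74.72

Q is at the origin; QF is horizontal with |QF| = 68.3 and F in +x, so F = (68.3, 0). QP runs at 145.3° with |QP| = 29.3, so P = (-24.09, 16.68). S is determined by |PS| = 73.7 and |SF| = 80.8 together: it lies at the intersection of circle(P, 73.7) and circle(F, 80.8). With |PF| = 93.88, the foot of the radical line on PF is 41.10 from P and the perpendicular offset is √(73.7² − 41.10²) = 61.18. Taking the left-of-PF solution: S = (27.23, 69.58).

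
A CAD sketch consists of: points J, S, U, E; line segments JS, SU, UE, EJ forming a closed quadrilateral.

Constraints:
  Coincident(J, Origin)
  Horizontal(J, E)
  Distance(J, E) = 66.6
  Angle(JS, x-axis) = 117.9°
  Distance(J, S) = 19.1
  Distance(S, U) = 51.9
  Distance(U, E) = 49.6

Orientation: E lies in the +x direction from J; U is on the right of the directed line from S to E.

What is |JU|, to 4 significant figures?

33.28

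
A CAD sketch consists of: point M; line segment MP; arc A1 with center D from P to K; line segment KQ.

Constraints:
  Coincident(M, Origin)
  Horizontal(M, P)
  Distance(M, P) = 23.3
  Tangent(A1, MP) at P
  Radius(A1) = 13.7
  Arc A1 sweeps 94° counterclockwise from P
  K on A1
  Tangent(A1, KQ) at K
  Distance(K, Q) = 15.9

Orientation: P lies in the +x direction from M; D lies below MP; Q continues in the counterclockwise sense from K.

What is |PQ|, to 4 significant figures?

33.00

On A1, P sits at bearing 90° from D; a 94° counterclockwise sweep puts K at bearing 184°, so K = D + 13.7·(cos 184°, sin 184°) = (9.633, -14.66). A1 meets KQ tangentially, so DK is at right angles to KQ, so KQ runs along (−sin 184°, cos 184°); with |KQ| = 15.9, Q = (10.74, -30.52). Then |PQ| = |Q − P| = 33.00.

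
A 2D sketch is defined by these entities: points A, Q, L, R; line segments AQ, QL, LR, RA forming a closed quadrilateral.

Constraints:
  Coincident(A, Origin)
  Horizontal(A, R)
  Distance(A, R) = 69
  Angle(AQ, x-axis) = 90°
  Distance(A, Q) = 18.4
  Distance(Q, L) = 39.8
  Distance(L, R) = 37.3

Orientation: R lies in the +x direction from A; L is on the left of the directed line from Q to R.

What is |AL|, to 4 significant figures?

45.69

Checks: |QL| = 39.80 ✓; |LR| = 37.30 ✓.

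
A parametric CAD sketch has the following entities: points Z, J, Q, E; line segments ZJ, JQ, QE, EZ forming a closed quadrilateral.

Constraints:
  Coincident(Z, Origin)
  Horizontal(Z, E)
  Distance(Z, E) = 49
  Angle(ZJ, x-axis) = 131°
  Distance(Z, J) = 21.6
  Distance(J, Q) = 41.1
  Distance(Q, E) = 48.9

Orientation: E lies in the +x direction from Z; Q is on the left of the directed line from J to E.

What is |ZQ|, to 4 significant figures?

44.04

Checks: |JQ| = 41.10 ✓; |QE| = 48.90 ✓.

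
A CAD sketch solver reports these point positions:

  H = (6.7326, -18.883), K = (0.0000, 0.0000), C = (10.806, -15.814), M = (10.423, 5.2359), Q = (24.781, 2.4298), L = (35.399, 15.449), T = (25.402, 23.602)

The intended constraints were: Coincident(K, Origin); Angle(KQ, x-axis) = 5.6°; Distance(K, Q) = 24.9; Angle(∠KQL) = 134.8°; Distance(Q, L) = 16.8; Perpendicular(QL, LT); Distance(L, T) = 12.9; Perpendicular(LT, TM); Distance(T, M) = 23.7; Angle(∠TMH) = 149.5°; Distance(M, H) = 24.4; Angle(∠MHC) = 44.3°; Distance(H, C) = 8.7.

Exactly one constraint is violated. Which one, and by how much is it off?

Distance(H, C) = 8.7 — off by 3.60.

K = (0.00, 0.00) ✓; KQ at 5.600° ✓; |KQ| = 24.90 ✓; ∠KQL = 134.8° ✓; |QL| = 16.80 ✓; ∠(QL, LT) = 90.00° ✓; |LT| = 12.90 ✓; ∠(LT, TM) = 90.00° ✓; |TM| = 23.70 ✓; ∠TMH = 149.5° ✓; |MH| = 24.40 ✓; ∠MHC = 44.31° ✓; |HC| = 5.100 ✗.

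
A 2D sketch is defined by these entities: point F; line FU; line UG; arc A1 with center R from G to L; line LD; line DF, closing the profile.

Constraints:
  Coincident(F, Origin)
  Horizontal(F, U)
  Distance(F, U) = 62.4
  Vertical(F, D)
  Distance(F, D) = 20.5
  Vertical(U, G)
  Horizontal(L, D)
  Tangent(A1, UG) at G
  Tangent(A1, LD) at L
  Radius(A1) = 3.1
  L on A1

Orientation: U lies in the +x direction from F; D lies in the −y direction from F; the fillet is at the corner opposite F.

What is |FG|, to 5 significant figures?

64.781

F is at the origin; F and U share the same y with |FU| = 62.4 and U on the +x side, so U = (62.400, 0.0000). FD is vertical with |FD| = 20.5 and D on the −y side, so D = (0.0000, -20.500). The virtual corner opposite F is at (62.400, -20.500). Tangency of A1 to UG means the radius RG is perpendicular to UG and A1 meets LD tangentially, so RL is at right angles to LD, with radius 3.1, so the center R sits 3.1 in from both sides at R = (59.300, -17.400). That places the tangent points at G = (62.400, -17.400) on UG and L = (59.300, -20.500) on LD. Then |FG| = |G − F| = 64.781.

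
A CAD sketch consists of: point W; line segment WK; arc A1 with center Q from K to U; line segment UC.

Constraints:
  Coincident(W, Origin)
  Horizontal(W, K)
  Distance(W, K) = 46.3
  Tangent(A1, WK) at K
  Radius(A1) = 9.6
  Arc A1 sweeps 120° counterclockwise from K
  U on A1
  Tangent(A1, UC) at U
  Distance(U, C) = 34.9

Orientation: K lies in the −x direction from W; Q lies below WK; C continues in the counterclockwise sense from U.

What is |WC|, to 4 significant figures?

58.07

W is at the origin; W and K share the same y with |WK| = 46.3 and K on the −x side, so K = (-46.30, 0.000). Tangency of A1 to WK means the radius QK is perpendicular to WK, so Q = K + (0, -9.6) = (-46.30, -9.600). On A1, K sits at bearing 90° from Q; a 120° counterclockwise sweep puts U at bearing 210°, so U = Q + 9.6·(cos 210°, sin 210°) = (-54.61, -14.40). The tangent condition forces QU to be normal to UC, so UC runs along (−sin 210°, cos 210°); with |UC| = 34.9, C = (-37.16, -44.62). Then |WC| = |C − W| = 58.07.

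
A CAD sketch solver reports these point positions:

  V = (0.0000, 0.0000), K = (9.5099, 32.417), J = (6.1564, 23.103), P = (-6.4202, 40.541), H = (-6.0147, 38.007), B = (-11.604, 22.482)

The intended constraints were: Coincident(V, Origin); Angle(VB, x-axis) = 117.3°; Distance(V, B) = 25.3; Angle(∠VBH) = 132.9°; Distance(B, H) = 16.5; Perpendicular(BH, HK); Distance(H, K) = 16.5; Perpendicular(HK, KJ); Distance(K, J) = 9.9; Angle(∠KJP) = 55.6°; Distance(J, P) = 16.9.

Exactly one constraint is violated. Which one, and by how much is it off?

Distance(J, P) = 16.9 — off by 4.60.

V = (0.00, 0.00) ✓; VB at 117.3° ✓; |VB| = 25.30 ✓; ∠VBH = 132.9° ✓; |BH| = 16.50 ✓; ∠(BH, HK) = 90.00° ✓; |HK| = 16.50 ✓; ∠(HK, KJ) = 90.00° ✓; |KJ| = 9.899 ✓; ∠KJP = 55.60° ✓; |JP| = 21.50 ✗.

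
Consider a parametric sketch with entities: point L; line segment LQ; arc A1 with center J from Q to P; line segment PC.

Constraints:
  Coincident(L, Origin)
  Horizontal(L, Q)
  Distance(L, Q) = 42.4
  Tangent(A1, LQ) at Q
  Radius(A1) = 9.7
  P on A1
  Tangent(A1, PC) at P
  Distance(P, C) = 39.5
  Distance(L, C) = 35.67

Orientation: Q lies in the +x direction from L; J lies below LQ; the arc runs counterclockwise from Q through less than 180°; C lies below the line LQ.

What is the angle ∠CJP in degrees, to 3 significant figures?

76.2°

Checks: L = (0.00, 0.00) ✓; |JP| = 9.700 ✓; ∠(JP, PC) = 90.00° ✓; |PC| = 39.50 ✓; |LC| = 35.67 ✓.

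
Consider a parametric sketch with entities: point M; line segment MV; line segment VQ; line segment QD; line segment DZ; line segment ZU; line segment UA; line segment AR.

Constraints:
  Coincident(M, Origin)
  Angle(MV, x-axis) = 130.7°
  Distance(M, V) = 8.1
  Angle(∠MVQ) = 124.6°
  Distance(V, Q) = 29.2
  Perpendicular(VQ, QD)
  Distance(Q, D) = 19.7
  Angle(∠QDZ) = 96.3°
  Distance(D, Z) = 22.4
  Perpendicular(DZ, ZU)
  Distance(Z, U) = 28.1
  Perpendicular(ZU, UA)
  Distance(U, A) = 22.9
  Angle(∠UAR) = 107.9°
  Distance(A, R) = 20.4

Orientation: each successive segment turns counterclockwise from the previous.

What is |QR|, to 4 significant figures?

11.83

M is at the origin; MV runs at 130.7° with length 8.1, so V = (-5.282, 6.141). ∠MVQ = 124.6° gives VQ at -173.9° from the x-axis; with |VQ| = 29.2, Q = (-34.32, 3.038). VQ is perpendicular to QD, so QD runs at -83.90°; with |QD| = 19.7, D = (-32.22, -16.55). ∠QDZ = 96.3° gives DZ at -0.2000° from the x-axis; with |DZ| = 22.4, Z = (-9.823, -16.63). DZ is perpendicular to ZU, so ZU runs at 89.80°; with |ZU| = 28.1, U = (-9.725, 11.47). The perpendicularity gives UA at right angles to ZU, so UA runs at 179.8°; with |UA| = 22.9, A = (-32.63, 11.55). ∠UAR = 107.9° gives AR at -108.1° from the x-axis; with |AR| = 20.4, R = (-38.96, -7.839). Then |QR| = |R − Q| = 11.83.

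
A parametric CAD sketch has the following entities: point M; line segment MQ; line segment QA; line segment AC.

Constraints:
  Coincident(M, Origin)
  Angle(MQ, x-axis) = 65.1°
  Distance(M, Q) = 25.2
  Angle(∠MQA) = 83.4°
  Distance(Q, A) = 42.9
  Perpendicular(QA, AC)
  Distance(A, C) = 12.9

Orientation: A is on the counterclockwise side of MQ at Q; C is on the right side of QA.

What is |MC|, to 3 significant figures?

55.1

∠MQA = 83.4°, so QA runs at 65.1° + (180° − 83.4°) = 162° from the x-axis; with |QA| = 42.9, A = Q + 42.9·(cos 162°, sin 162°) = (-30.1, 36.3). The perpendicularity gives AC at right angles to QA; with |AC| = 12.9 on the right of QA, C = A + 12.9·(0.314, 0.949) = (-26.1, 48.6). Then |MC| = |C − M| = 55.1.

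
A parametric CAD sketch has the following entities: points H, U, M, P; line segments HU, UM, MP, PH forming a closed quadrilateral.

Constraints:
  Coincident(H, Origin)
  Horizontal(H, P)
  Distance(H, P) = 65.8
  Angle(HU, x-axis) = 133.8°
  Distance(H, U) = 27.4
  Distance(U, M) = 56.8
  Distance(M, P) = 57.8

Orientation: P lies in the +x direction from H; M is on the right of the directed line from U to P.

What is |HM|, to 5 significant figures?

29.903

H is at the origin; H and P share the same y with |HP| = 65.8 and P in +x, so P = (65.8, 0). HU runs at 133.8° with |HU| = 27.4, so U = (-18.965, 19.776). M is determined by |UM| = 56.8 and |MP| = 57.8 together: it lies at the intersection of circle(U, 56.8) and circle(P, 57.8). With |UP| = 87.041, the foot of the radical line on UP is 42.862 from U and the perpendicular offset is √(56.8² − 42.862²) = 37.270. Taking the right-of-UP solution: M = (14.309, -26.258).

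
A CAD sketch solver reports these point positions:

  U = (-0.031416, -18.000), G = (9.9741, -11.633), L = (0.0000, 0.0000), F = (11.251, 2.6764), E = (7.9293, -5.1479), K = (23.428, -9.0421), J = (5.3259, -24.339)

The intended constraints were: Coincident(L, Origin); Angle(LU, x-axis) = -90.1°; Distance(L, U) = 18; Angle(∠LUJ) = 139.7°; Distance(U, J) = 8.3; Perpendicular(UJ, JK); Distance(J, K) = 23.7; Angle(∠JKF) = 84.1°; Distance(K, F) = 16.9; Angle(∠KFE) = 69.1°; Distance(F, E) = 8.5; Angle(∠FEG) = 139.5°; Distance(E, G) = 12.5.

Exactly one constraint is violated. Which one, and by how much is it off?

Distance(E, G) = 12.5 — off by 5.70.

L = (0.00, 0.00) ✓; LU at -90.10° ✓; |LU| = 18.00 ✓; ∠LUJ = 139.7° ✓; |UJ| = 8.300 ✓; ∠(UJ, JK) = 90.00° ✓; |JK| = 23.70 ✓; ∠JKF = 84.10° ✓; |KF| = 16.90 ✓; ∠KFE = 69.10° ✓; |FE| = 8.500 ✓; ∠FEG = 139.5° ✓; |EG| = 6.800 ✗.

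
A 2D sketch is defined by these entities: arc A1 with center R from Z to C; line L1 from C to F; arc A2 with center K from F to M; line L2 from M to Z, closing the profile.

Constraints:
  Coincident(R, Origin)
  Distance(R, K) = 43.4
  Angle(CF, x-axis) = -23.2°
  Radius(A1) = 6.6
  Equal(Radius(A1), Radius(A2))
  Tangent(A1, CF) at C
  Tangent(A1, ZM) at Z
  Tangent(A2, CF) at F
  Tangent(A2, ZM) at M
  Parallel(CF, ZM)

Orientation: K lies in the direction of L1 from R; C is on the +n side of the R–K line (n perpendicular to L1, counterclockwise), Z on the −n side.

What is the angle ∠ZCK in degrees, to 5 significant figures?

81.353°

R is at the origin and K lies 43.4 along u from R, so K = 43.4·u = (39.890, -17.097). Tangency of A1 to both parallel lines with radius 6.6 puts C and Z at R ± 6.6·n: C = (2.6000, 6.0663), Z = (-2.6000, -6.0663). Then cos ∠ZCK = CZ·CK / (|CZ||CK|), giving 81.353°.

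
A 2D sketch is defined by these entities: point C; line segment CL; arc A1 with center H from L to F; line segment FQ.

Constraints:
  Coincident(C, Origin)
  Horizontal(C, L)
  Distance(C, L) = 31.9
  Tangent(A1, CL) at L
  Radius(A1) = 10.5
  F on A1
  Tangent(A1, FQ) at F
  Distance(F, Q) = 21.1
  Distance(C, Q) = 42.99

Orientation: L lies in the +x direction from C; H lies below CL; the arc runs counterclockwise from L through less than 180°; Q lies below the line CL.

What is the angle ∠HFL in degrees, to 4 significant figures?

37.89°

Checks: |HF| = 10.50 ✓; ∠(HF, FQ) = 90.00° ✓; |FQ| = 21.10 ✓; |CQ| = 42.99 ✓.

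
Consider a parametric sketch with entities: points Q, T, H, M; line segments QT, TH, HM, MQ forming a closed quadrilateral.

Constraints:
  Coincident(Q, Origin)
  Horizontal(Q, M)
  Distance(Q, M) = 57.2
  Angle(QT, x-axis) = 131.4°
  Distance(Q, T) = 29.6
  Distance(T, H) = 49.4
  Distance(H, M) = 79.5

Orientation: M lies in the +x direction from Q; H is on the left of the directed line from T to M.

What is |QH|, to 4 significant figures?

63.42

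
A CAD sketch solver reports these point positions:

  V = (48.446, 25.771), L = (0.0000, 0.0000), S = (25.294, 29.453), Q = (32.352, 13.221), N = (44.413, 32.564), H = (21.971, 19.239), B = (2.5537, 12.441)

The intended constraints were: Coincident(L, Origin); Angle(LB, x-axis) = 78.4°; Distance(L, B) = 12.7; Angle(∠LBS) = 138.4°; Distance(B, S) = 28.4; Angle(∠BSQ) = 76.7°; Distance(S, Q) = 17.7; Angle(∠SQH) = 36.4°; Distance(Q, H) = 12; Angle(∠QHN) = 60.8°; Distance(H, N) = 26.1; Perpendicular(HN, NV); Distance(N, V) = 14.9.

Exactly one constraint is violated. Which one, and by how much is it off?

Distance(N, V) = 14.9 — off by 7.00.

L = (0.00, 0.00) ✓; LB at 78.40° ✓; |LB| = 12.70 ✓; ∠LBS = 138.4° ✓; |BS| = 28.40 ✓; ∠BSQ = 76.70° ✓; |SQ| = 17.70 ✓; ∠SQH = 36.40° ✓; |QH| = 12.00 ✓; ∠QHN = 60.80° ✓; |HN| = 26.10 ✓; ∠(HN, NV) = 90.00° ✓; |NV| = 7.900 ✗.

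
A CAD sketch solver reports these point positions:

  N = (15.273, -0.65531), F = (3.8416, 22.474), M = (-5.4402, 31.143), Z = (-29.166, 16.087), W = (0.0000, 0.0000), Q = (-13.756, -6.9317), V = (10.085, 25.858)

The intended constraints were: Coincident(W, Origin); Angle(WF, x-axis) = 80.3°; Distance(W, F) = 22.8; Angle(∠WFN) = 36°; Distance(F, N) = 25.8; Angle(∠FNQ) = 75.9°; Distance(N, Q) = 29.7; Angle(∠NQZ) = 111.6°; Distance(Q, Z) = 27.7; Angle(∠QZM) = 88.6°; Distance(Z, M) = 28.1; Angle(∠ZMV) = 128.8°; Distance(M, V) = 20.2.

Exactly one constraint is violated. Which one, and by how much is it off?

Distance(M, V) = 20.2 — off by 3.80.

W = (0.00, 0.00) ✓; WF at 80.30° ✓; |WF| = 22.80 ✓; ∠WFN = 36.00° ✓; |FN| = 25.80 ✓; ∠FNQ = 75.90° ✓; |NQ| = 29.70 ✓; ∠NQZ = 111.6° ✓; |QZ| = 27.70 ✓; ∠QZM = 88.60° ✓; |ZM| = 28.10 ✓; ∠ZMV = 128.8° ✓; |MV| = 16.40 ✗.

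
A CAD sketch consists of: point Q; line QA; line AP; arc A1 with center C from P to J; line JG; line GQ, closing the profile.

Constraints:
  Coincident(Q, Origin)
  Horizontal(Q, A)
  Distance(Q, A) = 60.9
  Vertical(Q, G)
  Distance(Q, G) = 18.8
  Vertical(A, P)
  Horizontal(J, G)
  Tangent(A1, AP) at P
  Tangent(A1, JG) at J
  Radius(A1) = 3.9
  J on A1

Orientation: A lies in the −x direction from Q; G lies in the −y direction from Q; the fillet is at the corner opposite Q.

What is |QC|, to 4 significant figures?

58.92

QG is vertical with |QG| = 18.8 and G on the −y side, so G = (0.000, -18.80). The virtual corner opposite Q is at (-60.90, -18.80). Since A1 is tangent to AP there, CP ⟂ AP and tangency of A1 to JG means the radius CJ is perpendicular to JG, with radius 3.9, so the center C sits 3.9 in from both sides at C = (-57.00, -14.90). Then |QC| = |C − Q| = 58.92.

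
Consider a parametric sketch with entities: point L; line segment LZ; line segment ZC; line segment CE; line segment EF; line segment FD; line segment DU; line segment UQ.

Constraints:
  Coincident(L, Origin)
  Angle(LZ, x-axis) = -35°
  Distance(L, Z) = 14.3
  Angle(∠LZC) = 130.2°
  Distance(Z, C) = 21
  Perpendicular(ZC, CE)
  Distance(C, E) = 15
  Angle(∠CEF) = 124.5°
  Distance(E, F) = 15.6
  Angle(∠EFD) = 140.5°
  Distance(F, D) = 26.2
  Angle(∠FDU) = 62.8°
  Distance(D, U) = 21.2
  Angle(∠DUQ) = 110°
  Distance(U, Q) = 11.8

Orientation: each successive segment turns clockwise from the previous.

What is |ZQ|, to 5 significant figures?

7.8133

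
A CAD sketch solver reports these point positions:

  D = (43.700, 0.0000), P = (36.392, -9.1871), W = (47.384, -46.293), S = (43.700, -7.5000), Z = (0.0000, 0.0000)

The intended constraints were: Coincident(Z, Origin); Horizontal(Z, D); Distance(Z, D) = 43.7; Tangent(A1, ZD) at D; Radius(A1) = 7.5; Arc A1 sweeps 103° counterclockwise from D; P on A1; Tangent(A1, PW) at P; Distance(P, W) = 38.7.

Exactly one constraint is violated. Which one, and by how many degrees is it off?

Tangent(A1, PW) at P — off by 3.50°.

Z = (0.00, 0.00) ✓; Z.y = 0.00, D.y = 0.00 ✓; |ZD| = 43.70 ✓; ∠(SD, DZ) = 90.00° ✓; |SD| = 7.500 ✓; bearing(S→P) − bearing(S→D) = 103.0° ✓; |SP| = 7.500 ✓; ∠(SP, PW) = 86.50° ✗; |PW| = 38.70 ✓.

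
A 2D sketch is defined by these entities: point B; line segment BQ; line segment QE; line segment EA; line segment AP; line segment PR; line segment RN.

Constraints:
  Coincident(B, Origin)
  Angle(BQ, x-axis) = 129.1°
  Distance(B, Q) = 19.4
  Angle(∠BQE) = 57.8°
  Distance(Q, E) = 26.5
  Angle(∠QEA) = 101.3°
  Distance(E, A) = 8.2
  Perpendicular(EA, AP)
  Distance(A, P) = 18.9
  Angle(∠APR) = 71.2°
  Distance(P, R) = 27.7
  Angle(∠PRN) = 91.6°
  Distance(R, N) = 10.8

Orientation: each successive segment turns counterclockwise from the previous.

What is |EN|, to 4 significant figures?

14.83

B is at the origin; BQ runs at 129.1° with length 19.4, so Q = (-12.24, 15.06). ∠BQE = 57.8° gives QE at -108.7° from the x-axis; with |QE| = 26.5, E = (-20.73, -10.05). ∠QEA = 101.3° gives EA at -30.00° from the x-axis; with |EA| = 8.2, A = (-13.63, -14.15). EA ⟂ AP, so AP runs at 60.00°; with |AP| = 18.9, P = (-4.180, 2.222). ∠APR = 71.2° gives PR at 168.8° from the x-axis; with |PR| = 27.7, R = (-31.35, 7.602). ∠PRN = 91.6° gives RN at -102.8° from the x-axis; with |RN| = 10.8, N = (-33.75, -2.929). Then |EN| = |N − E| = 14.83.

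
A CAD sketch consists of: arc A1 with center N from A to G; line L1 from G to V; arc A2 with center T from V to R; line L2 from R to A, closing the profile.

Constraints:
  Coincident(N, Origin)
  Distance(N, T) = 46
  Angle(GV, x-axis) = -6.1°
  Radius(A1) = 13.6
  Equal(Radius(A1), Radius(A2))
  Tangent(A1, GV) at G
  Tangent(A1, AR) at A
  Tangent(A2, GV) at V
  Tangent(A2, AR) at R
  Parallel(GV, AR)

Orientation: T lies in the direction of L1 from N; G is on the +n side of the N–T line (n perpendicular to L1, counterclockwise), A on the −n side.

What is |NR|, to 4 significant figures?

47.97

The slot axis is L1's direction at -6.1°, so u = (cos -6.1°, sin -6.1°) = (0.9943, -0.1063) and n = (−sin -6.1°, cos -6.1°) = (0.1063, 0.9943). N is at the origin and T lies 46.0 along u from N, so T = 46.0·u = (45.74, -4.888). Tangency of A1 to both parallel lines with radius 13.6 puts G and A at N ± 13.6·n: G = (1.445, 13.52), A = (-1.445, -13.52). Equal radii place V and R the same way about T: V = T + 13.6·n = (47.18, 8.635), R = T − 13.6·n = (44.29, -18.41). Then |NR| = |R − N| = 47.97.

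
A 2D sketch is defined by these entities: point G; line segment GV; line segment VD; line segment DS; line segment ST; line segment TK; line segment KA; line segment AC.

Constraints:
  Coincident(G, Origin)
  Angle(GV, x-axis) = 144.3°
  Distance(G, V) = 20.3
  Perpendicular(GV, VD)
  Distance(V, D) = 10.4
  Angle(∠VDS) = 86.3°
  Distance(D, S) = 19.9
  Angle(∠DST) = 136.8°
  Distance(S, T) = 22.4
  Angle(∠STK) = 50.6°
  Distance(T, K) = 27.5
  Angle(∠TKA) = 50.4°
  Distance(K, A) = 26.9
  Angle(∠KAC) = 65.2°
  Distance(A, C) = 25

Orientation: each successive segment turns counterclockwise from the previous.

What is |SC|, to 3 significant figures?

24.1

∠TKA = 50.4° gives KA at -89.8° from the x-axis; with |KA| = 26.9, A = (-4.86, -12.2). ∠KAC = 65.2° gives AC at 25.0° from the x-axis; with |AC| = 25.0, C = (17.8, -1.67). Then |SC| = |C − S| = 24.1.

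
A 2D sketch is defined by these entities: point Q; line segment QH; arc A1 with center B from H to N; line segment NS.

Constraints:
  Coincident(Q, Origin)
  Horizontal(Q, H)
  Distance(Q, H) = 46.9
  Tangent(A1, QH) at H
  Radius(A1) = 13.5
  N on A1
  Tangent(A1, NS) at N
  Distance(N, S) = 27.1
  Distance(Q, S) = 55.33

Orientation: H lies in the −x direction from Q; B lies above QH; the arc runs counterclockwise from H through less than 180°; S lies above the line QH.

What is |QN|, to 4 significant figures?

36.62

Q is at the origin; Q and H share the same y with |QH| = 46.9 and H on the −x side, so H = (-46.90, 0.000). Since A1 is tangent to QH there, BH ⟂ QH, so B = H + (0, 13.5) = (-46.90, 13.50). Since BN ⟂ NS (tangency), |BS| = √(13.5² + 27.1²) = 30.28 regardless of where N sits on A1. So S lies on both circle(Q, 55.33) and circle(B, 30.28); the above-QH intersection is S = (-36.22, 41.83). N is the foot of the tangent from S: N = (-33.47, 14.87).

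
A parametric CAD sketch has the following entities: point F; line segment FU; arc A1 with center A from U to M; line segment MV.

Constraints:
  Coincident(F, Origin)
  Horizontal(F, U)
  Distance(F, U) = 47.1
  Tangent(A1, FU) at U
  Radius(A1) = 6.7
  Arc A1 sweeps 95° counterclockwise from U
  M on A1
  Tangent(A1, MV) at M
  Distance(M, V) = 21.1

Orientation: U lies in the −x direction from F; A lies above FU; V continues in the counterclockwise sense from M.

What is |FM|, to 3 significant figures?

41.1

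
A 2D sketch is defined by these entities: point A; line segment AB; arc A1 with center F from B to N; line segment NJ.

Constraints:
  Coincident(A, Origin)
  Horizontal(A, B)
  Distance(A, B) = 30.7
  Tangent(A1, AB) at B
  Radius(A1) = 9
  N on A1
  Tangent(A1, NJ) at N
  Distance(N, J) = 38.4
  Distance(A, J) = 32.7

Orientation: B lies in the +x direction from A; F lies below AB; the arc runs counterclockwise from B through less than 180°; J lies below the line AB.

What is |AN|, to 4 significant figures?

24.01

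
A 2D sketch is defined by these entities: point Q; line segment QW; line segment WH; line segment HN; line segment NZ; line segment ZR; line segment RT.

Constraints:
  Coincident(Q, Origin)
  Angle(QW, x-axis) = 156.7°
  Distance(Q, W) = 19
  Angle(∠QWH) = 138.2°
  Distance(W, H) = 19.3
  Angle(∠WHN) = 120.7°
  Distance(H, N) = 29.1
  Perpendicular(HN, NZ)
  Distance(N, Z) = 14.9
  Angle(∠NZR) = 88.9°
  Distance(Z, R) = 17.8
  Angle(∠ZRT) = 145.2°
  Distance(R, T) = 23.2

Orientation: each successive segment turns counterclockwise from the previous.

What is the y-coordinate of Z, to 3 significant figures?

-30.2

∠WHN = 120.7° gives HN at -102° from the x-axis; with |HN| = 29.1, N = (-41.9, -27.1). HN is perpendicular to NZ, so NZ runs at -12.2°; with |NZ| = 14.9, Z = (-27.3, -30.2). So Z.y = -30.2.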